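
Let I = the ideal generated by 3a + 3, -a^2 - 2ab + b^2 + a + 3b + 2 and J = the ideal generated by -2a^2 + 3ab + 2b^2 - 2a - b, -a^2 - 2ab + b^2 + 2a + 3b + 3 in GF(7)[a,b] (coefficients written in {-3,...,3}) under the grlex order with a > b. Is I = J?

Since reduced Gröbner bases are canonical representatives of ideals under a given ordering, it suffices to compute and compare them.
Buchberger on the first generating set:
f_1 = 3a + 3, LT = a.
f_2 = -a^2 - 2ab + b^2 + a + 3b + 2, LT = a^2.

S(f_1,f_2): lcm = a^2. S = -2ab + b^2 + 2a + 3b + 2.
  leading term ab: subtract (-3b)·f_1 from -2ab + b^2 + 2a + 3b + 2 → b^2 + 2a - 2b + 2
  leading term b^2: no divisor's leading term divides it; move b^2 to the remainder.
  leading term a: subtract (3)·f_1 from 2a - 2b + 2 → -2b
  leading term b: no divisor's leading term divides it; move -2b to the remainder.
  remainder b^2 - 2b ≠ 0; add g_3 = b^2 - 2b to the basis.

The other S-polynomials (S(f_1,g_3), S(f_2,g_3)) all reduce to 0 modulo the current basis, so we have a Gröbner basis.
Inter-reduce: drop elements whose leading term is divisible by another's, tail-reduce, and make monic.
Reduced Gröbner basis: {b^2 - 2b, a + 1}.

Buchberger on the second generating set:
h_1 = -2a^2 + 3ab + 2b^2 - 2a - b, LT = a^2.
h_2 = -a^2 - 2ab + b^2 + 2a + 3b + 3, LT = a^2.

S(h_1,h_2): lcm = a^2. S = 3a + 3.
  leading term a: no divisor's leading term divides it; move 3a to the remainder.
  leading term 1: no divisor's leading term divides it; move 3 to the remainder.
  remainder 3a + 3 ≠ 0; add k_3 = 3a + 3 to the basis.

S(h_1,k_3): lcm = a^2. S = 2ab - b^2 - 3b.
  leading term ab: subtract (3b)·k_3 from 2ab - b^2 - 3b → -b^2 + 2b
  leading term b^2: no divisor's leading term divides it; move -b^2 to the remainder.
  leading term b: no divisor's leading term divides it; move 2b to the remainder.
  remainder -b^2 + 2b ≠ 0; add k_4 = -b^2 + 2b to the basis.

The other S-polynomials (S(h_2,k_3), S(h_1,k_4), S(h_2,k_4), S(k_3,k_4)) all reduce to 0 modulo the current basis, so we have a Gröbner basis.
Inter-reduce: drop elements whose leading term is divisible by another's, tail-reduce, and make monic.
Reduced Gröbner basis: {b^2 - 2b, a + 1}.

The two bases agree; hence the ideals are identical.
The choice of monomial ordering does not affect the verdict — as long as both bases are computed under the same ordering, their equality decides ideal equality.

Yes, the ideals are equal.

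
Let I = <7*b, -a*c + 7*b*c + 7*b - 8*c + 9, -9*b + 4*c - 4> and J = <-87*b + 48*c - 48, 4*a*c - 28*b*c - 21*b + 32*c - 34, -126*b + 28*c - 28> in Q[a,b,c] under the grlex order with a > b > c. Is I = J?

No, the ideals differ.

Two ideals are equal iff their reduced Gröbner bases coincide (the reduced basis is unique for a fixed ordering).
Buchberger on the first generating set:
f_1 = 7*b, LT = b.
f_2 = -a*c + 7*b*c + 7*b - 8*c + 9, LT = a*c.
f_3 = -9*b + 4*c - 4, LT = b.

S(f_1,f_2): leading monomials are coprime, so the S-polynomial reduces to 0 (Buchberger's first criterion).
S(f_1,f_3): lcm = b. S = 4/9*c - 4/9.
  leading term c: no divisor's leading term divides it; move 4/9*c to the remainder.
  leading term 1: no divisor's leading term divides it; move -4/9 to the remainder.
  remainder 4/9*c - 4/9 ≠ 0; add g_4 = 4/9*c - 4/9 to the basis.

S(f_2,f_3): leading monomials are coprime, so the S-polynomial reduces to 0 (Buchberger's first criterion).
S(f_1,g_4): leading monomials are coprime, so the S-polynomial reduces to 0 (Buchberger's first criterion).
S(f_2,g_4): lcm = a*c. S = -7*b*c + a - 7*b + 8*c - 9.
  leading term b*c: subtract (-c)·f_1 from -7*b*c + a - 7*b + 8*c - 9 → a - 7*b + 8*c - 9
  leading term a: no divisor's leading term divides it; move a to the remainder.
  leading term b: subtract (-1)·f_1 from -7*b + 8*c - 9 → 8*c - 9
  leading term c: subtract (18)·g_4 from 8*c - 9 → -1
  leading term 1: no divisor's leading term divides it; move -1 to the remainder.
  remainder a - 1 ≠ 0; add g_5 = a - 1 to the basis.

S(f_3,g_4): leading monomials are coprime, so the S-polynomial reduces to 0 (Buchberger's first criterion).
S(f_1,g_5): leading monomials are coprime, so the S-polynomial reduces to 0 (Buchberger's first criterion).
S(f_2,g_5): lcm = a*c. S = -7*b*c - 7*b + 9*c - 9.
  leading term b*c: subtract (-c)·f_1 from -7*b*c - 7*b + 9*c - 9 → -7*b + 9*c - 9
  leading term b: subtract (-1)·f_1 from -7*b + 9*c - 9 → 9*c - 9
  leading term c: subtract (81/4)·g_4 from 9*c - 9 → 0
  remainder 0.

S(f_3,g_5): leading monomials are coprime, so the S-polynomial reduces to 0 (Buchberger's first criterion).
S(g_4,g_5): leading monomials are coprime, so the S-polynomial reduces to 0 (Buchberger's first criterion).
Every S-polynomial of the final basis reduces to 0, so we have a Gröbner basis.
Inter-reduce: drop elements whose leading term is divisible by another's, tail-reduce, and make monic.
Reduced Gröbner basis: {a - 1, b, c - 1}.

Buchberger on the second generating set:
h_1 = -87*b + 48*c - 48, LT = b.
h_2 = 4*a*c - 28*b*c - 21*b + 32*c - 34, LT = a*c.
h_3 = -126*b + 28*c - 28, LT = b.

S(h_1,h_2): leading monomials are coprime, so the S-polynomial reduces to 0 (Buchberger's first criterion).
S(h_1,h_3): lcm = b. S = -86/261*c + 86/261.
  leading term c: no divisor's leading term divides it; move -86/261*c to the remainder.
  leading term 1: no divisor's leading term divides it; move 86/261 to the remainder.
  remainder -86/261*c + 86/261 ≠ 0; add k_4 = -86/261*c + 86/261 to the basis.

S(h_2,h_3): leading monomials are coprime, so the S-polynomial reduces to 0 (Buchberger's first criterion).
S(h_1,k_4): leading monomials are coprime, so the S-polynomial reduces to 0 (Buchberger's first criterion).
S(h_2,k_4): lcm = a*c. S = -7*b*c + a - 21/4*b + 8*c - 17/2.
  leading term b*c: subtract (7/87*c)·h_1 from -7*b*c + a - 21/4*b + 8*c - 17/2 → -112/29*c**2 + a - 21/4*b + 344/29*c - 17/2
  leading term c**2: subtract (504/43*c)·k_4 from -112/29*c**2 + a - 21/4*b + 344/29*c - 17/2 → a - 21/4*b + 8*c - 17/2
  leading term a: no divisor's leading term divides it; move a to the remainder.
  leading term b: subtract (7/116)·h_1 from -21/4*b + 8*c - 17/2 → 148/29*c - 325/58
  leading term c: subtract (-666/43)·k_4 from 148/29*c - 325/58 → -1/2
  leading term 1: no divisor's leading term divides it; move -1/2 to the remainder.
  remainder a - 1/2 ≠ 0; add k_5 = a - 1/2 to the basis.

S(h_3,k_4): leading monomials are coprime, so the S-polynomial reduces to 0 (Buchberger's first criterion).
S(h_1,k_5): leading monomials are coprime, so the S-polynomial reduces to 0 (Buchberger's first criterion).
S(h_2,k_5): lcm = a*c. S = -7*b*c - 21/4*b + 17/2*c - 17/2.
  leading term b*c: subtract (7/87*c)·h_1 from -7*b*c - 21/4*b + 17/2*c - 17/2 → -112/29*c**2 - 21/4*b + 717/58*c - 17/2
  leading term c**2: subtract (504/43*c)·k_4 from -112/29*c**2 - 21/4*b + 717/58*c - 17/2 → -21/4*b + 17/2*c - 17/2
  leading term b: subtract (7/116)·h_1 from -21/4*b + 17/2*c - 17/2 → 325/58*c - 325/58
  leading term c: subtract (-2925/172)·k_4 from 325/58*c - 325/58 → 0
  remainder 0.

S(h_3,k_5): leading monomials are coprime, so the S-polynomial reduces to 0 (Buchberger's first criterion).
S(k_4,k_5): leading monomials are coprime, so the S-polynomial reduces to 0 (Buchberger's first criterion).
Every S-polynomial of the final basis reduces to 0, so we have a Gröbner basis.
Inter-reduce: drop elements whose leading term is divisible by another's, tail-reduce, and make monic.
Reduced Gröbner basis: {a - 1/2, b, c - 1}.

These differ, so the ideals are not equal.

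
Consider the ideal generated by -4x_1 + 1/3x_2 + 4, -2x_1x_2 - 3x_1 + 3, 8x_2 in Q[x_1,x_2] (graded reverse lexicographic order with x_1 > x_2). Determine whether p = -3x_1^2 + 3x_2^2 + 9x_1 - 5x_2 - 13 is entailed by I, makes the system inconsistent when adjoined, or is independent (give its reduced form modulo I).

First compute the reduced Gröbner basis of I by Buchberger's algorithm.
f_1 = -4x_1 + 1/3x_2 + 4, LT = x_1.
f_2 = -2x_1x_2 - 3x_1 + 3, LT = x_1x_2.
f_3 = 8x_2, LT = x_2.

The S-polynomials (S(f_1,f_2), S(f_1,f_3), S(f_2,f_3)) all reduce to 0 modulo the current basis, so we have a Gröbner basis.
Inter-reduce: drop elements whose leading term is divisible by another's, tail-reduce, and make monic.
Reduced Gröbner basis: {x_1 - 1, x_2}.
Label its elements g_1 = x_1 - 1, g_2 = x_2.

Reduce p = -3x_1^2 + 3x_2^2 + 9x_1 - 5x_2 - 13 modulo G:
  leading term x_1^2: subtract (-3x_1)·g_1 from -3x_1^2 + 3x_2^2 + 9x_1 - 5x_2 - 13 → 3x_2^2 + 6x_1 - 5x_2 - 13
  leading term x_2^2: subtract (3x_2)·g_2 from 3x_2^2 + 6x_1 - 5x_2 - 13 → 6x_1 - 5x_2 - 13
  leading term x_1: subtract (6)·g_1 from 6x_1 - 5x_2 - 13 → -5x_2 - 7
  leading term x_2: subtract (-5)·g_2 from -5x_2 - 7 → -7
  leading term 1: no divisor's leading term divides it; move -7 to the remainder.
  normal form = -7.
The normal form is nonzero, so p ∉ I. Since p minus its normal form lies in I, I + (p) = I + (r) where r = -7; decide whether this ideal is the whole ring.
Here r = -7 is a nonzero constant, hence a unit: 1 ∈ I + (p), the Gröbner basis of I + (p) is {1}, and the enlarged system has no common solution — adjoining p is inconsistent.

Adjoining -3x_1^2 + 3x_2^2 + 9x_1 - 5x_2 - 13 makes the ideal the whole ring: the system is inconsistent.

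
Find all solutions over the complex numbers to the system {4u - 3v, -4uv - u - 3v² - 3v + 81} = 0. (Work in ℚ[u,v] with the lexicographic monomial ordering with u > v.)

{(-3, -4), (81/32, 27/8)}

Compute a lex Gröbner basis by Buchberger's algorithm.
f_1 = 4u - 3v, LT = u.
f_2 = -4uv - u - 3v² - 3v + 81, LT = uv.

S(f_1,f_2): lcm = uv. S = -¼u - 3/2v² - ¾v + 81/4.
  leading term u: subtract (-1/16)·f_1 from -¼u - 3/2v² - ¾v + 81/4 → -3/2v² - 15/16v + 81/4
  leading term v²: no divisor's leading term divides it; move -3/2v² to the remainder.
  leading term v: no divisor's leading term divides it; move -15/16v to the remainder.
  leading term 1: no divisor's leading term divides it; move 81/4 to the remainder.
  remainder -3/2v² - 15/16v + 81/4 ≠ 0; add h_3 = -3/2v² - 15/16v + 81/4 to the basis.

The other S-polynomials (S(f_1,h_3), S(f_2,h_3)) all reduce to 0 modulo the current basis, so we have a Gröbner basis.
Inter-reduce: drop elements whose leading term is divisible by another's, tail-reduce, and make monic.
Reduced Gröbner basis: {u - ¾v, v² + ⅝v - 27/2}.

A lex Gröbner basis eliminates variables successively. Here v² + ⅝v - 27/2 depends only on v, with roots {-4, 27/8}; lifting each root through the earlier basis elements recovers the full solutions.
  v = -4: the earlier basis element becomes u + 3 = 0, giving u = -3 — point (-3, -4).
  v = 27/8: the earlier basis element becomes u - 81/32 = 0, giving u = 81/32 — point (81/32, 27/8).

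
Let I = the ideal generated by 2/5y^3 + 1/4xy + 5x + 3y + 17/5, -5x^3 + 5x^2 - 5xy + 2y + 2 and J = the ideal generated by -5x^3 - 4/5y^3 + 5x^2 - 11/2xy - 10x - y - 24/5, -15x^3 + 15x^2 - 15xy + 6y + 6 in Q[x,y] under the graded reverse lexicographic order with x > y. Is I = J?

No, the ideals differ.

Two ideals are equal iff their reduced Gröbner bases coincide (the reduced basis is unique for a fixed ordering).
Buchberger on the first generating set:
f_1 = 2/5y^3 + 1/4xy + 5x + 3y + 17/5, LT = y^3.
f_2 = -5x^3 + 5x^2 - 5xy + 2y + 2, LT = x^3.

S(f_1,f_2): leading monomials are coprime, so the S-polynomial reduces to 0 (Buchberger's first criterion).
Every S-polynomial of the final basis reduces to 0, so we have a Gröbner basis.
Inter-reduce: drop elements whose leading term is divisible by another's, tail-reduce, and make monic.
Reduced Gröbner basis: {x^3 - x^2 + xy - 2/5y - 2/5, y^3 + 5/8xy + 25/2x + 15/2y + 17/2}.

Buchberger on the second generating set:
h_1 = -5x^3 - 4/5y^3 + 5x^2 - 11/2xy - 10x - y - 24/5, LT = x^3.
h_2 = -15x^3 + 15x^2 - 15xy + 6y + 6, LT = x^3.

S(h_1,h_2): lcm = x^3. S = 4/25y^3 + 1/10xy + 2x + 3/5y + 34/25.
  leading term y^3: no divisor's leading term divides it; move 4/25y^3 to the remainder.
  leading term xy: no divisor's leading term divides it; move 1/10xy to the remainder.
  leading term x: no divisor's leading term divides it; move 2x to the remainder.
  leading term y: no divisor's leading term divides it; move 3/5y to the remainder.
  leading term 1: no divisor's leading term divides it; move 34/25 to the remainder.
  remainder 4/25y^3 + 1/10xy + 2x + 3/5y + 34/25 ≠ 0; add k_3 = 4/25y^3 + 1/10xy + 2x + 3/5y + 34/25 to the basis.

S(h_1,k_3): leading monomials are coprime, so the S-polynomial reduces to 0 (Buchberger's first criterion).
S(h_2,k_3): leading monomials are coprime, so the S-polynomial reduces to 0 (Buchberger's first criterion).
Every S-polynomial of the final basis reduces to 0, so we have a Gröbner basis.
Inter-reduce: drop elements whose leading term is divisible by another's, tail-reduce, and make monic.
Reduced Gröbner basis: {x^3 - x^2 + xy - 2/5y - 2/5, y^3 + 5/8xy + 25/2x + 15/4y + 17/2}.

Since the reduced bases disagree, the two ideals are not the same.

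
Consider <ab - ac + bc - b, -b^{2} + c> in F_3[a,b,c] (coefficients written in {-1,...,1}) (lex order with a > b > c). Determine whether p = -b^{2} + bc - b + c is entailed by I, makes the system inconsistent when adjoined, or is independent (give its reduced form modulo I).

-b^{2} + bc - b + c is independent of I; its normal form modulo I is bc - b.

First compute the reduced Gröbner basis of I by Buchberger's algorithm.
f_1 = ab - ac + bc - b, LT = ab.
f_2 = -b^{2} + c, LT = b^{2}.

S(f_1,f_2): lcm = ab^{2}. S = -abc + ac + b^{2}c - b^{2}.
  leading term abc: subtract (-c)·f_1 from -abc + ac + b^{2}c - b^{2} → -ac^{2} + ac + b^{2}c - b^{2} + bc^{2} - bc
  leading term ac^{2}: no divisor's leading term divides it; move -ac^{2} to the remainder.
  leading term ac: no divisor's leading term divides it; move ac to the remainder.
  leading term b^{2}c: subtract (-c)·f_2 from b^{2}c - b^{2} + bc^{2} - bc → -b^{2} + bc^{2} - bc + c^{2}
  leading term b^{2}: subtract (1)·f_2 from -b^{2} + bc^{2} - bc + c^{2} → bc^{2} - bc + c^{2} - c
  leading term bc^{2}: no divisor's leading term divides it; move bc^{2} to the remainder.
  leading term bc: no divisor's leading term divides it; move -bc to the remainder.
  leading term c^{2}: no divisor's leading term divides it; move c^{2} to the remainder.
  leading term c: no divisor's leading term divides it; move -c to the remainder.
  remainder -ac^{2} + ac + bc^{2} - bc + c^{2} - c ≠ 0; add h_3 = -ac^{2} + ac + bc^{2} - bc + c^{2} - c to the basis.

The other S-polynomials (S(f_1,h_3), S(f_2,h_3)) all reduce to 0 modulo the current basis, so we have a Gröbner basis.
Inter-reduce: drop elements whose leading term is divisible by another's, tail-reduce, and make monic.
Reduced Gröbner basis: {ab - ac + bc - b, ac^{2} - ac - bc^{2} + bc - c^{2} + c, b^{2} - c}.
Label its elements g_1 = ab - ac + bc - b, g_2 = ac^{2} - ac - bc^{2} + bc - c^{2} + c, g_3 = b^{2} - c.

Reduce p = -b^{2} + bc - b + c modulo G:
  leading term b^{2}: subtract (-1)·g_3 from -b^{2} + bc - b + c → bc - b
  leading term bc: no divisor's leading term divides it; move bc to the remainder.
  leading term b: no divisor's leading term divides it; move -b to the remainder.
  normal form = bc - b.
The normal form is nonzero, so p ∉ I. Since p minus its normal form lies in I, I + (p) = I + (r) where r = bc - b; decide whether this ideal is the whole ring.
Run Buchberger on G together with r (pairs among the g_i already reduce to 0 since G is a Gröbner basis):
g_1 = ab - ac + bc - b, LT = ab.
g_2 = ac^{2} - ac - bc^{2} + bc - c^{2} + c, LT = ac^{2}.
g_3 = b^{2} - c, LT = b^{2}.
r = bc - b, LT = bc.

S(g_1,r): lcm = abc. S = ab - ac^{2} + bc^{2} - bc.
  leading term ab: subtract (1)·g_1 from ab - ac^{2} + bc^{2} - bc → -ac^{2} + ac + bc^{2} + bc + b
  leading term ac^{2}: subtract (-1)·g_2 from -ac^{2} + ac + bc^{2} + bc + b → -bc + b - c^{2} + c
  leading term bc: subtract (-1)·r from -bc + b - c^{2} + c → -c^{2} + c
  leading term c^{2}: no divisor's leading term divides it; move -c^{2} to the remainder.
  leading term c: no divisor's leading term divides it; move c to the remainder.
  remainder -c^{2} + c ≠ 0; add m_5 = -c^{2} + c to the basis.

The other S-polynomials (S(g_1,g_2), S(g_1,g_3), S(g_2,g_3), S(g_2,r), S(g_3,r), S(g_1,m_5), S(g_2,m_5), S(g_3,m_5), S(r,m_5)) all reduce to 0 modulo the current basis, so we have a Gröbner basis.
Inter-reduce: drop elements whose leading term is divisible by another's, tail-reduce, and make monic.
Reduced Gröbner basis: {ab - ac, b^{2} - c, bc - b, c^{2} - c}.
The reduced Gröbner basis of I + (p) is {ab - ac, b^{2} - c, bc - b, c^{2} - c} ≠ {1}, a proper ideal, so the enlarged system stays consistent: p is independent of I, with normal form bc - b.

The remainder on division by a Gröbner basis is unique — it is the normal form.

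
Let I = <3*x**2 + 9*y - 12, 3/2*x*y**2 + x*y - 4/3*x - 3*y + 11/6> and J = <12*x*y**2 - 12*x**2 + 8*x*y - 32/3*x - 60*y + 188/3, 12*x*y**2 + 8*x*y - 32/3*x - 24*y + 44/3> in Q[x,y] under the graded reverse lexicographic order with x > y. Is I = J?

Yes, the ideals are equal.

Two ideals are equal iff their reduced Gröbner bases coincide (the reduced basis is unique for a fixed ordering).
Buchberger on the first generating set:
f_1 = 3*x**2 + 9*y - 12, LT = x**2.
f_2 = 3/2*x*y**2 + x*y - 4/3*x - 3*y + 11/6, LT = x*y**2.

S(f_1,f_2): lcm = x**2*y**2. S = -2/3*x**2*y + 3*y**3 + 8/9*x**2 + 2*x*y - 4*y**2 - 11/9*x.
  leading term x**2*y: subtract (-2/9*y)·f_1 from -2/3*x**2*y + 3*y**3 + 8/9*x**2 + 2*x*y - 4*y**2 - 11/9*x → 3*y**3 + 8/9*x**2 + 2*x*y - 2*y**2 - 11/9*x - 8/3*y
  leading term y**3: no divisor's leading term divides it; move 3*y**3 to the remainder.
  leading term x**2: subtract (8/27)·f_1 from 8/9*x**2 + 2*x*y - 2*y**2 - 11/9*x - 8/3*y → 2*x*y - 2*y**2 - 11/9*x - 16/3*y + 32/9
  leading term x*y: no divisor's leading term divides it; move 2*x*y to the remainder.
  leading term y**2: no divisor's leading term divides it; move -2*y**2 to the remainder.
  leading term x: no divisor's leading term divides it; move -11/9*x to the remainder.
  leading term y: no divisor's leading term divides it; move -16/3*y to the remainder.
  leading term 1: no divisor's leading term divides it; move 32/9 to the remainder.
  remainder 3*y**3 + 2*x*y - 2*y**2 - 11/9*x - 16/3*y + 32/9 ≠ 0; add g_3 = 3*y**3 + 2*x*y - 2*y**2 - 11/9*x - 16/3*y + 32/9 to the basis.

S(f_1,g_3): leading monomials are coprime, so the S-polynomial reduces to 0 (Buchberger's first criterion).
S(f_2,g_3): lcm = x*y**3. S = -2/3*x**2*y + 4/3*x*y**2 + 11/27*x**2 + 8/9*x*y - 2*y**2 - 32/27*x + 11/9*y.
  leading term x**2*y: subtract (-2/9*y)·f_1 from -2/3*x**2*y + 4/3*x*y**2 + 11/27*x**2 + 8/9*x*y - 2*y**2 - 32/27*x + 11/9*y → 4/3*x*y**2 + 11/27*x**2 + 8/9*x*y - 32/27*x - 13/9*y
  leading term x*y**2: subtract (8/9)·f_2 from 4/3*x*y**2 + 11/27*x**2 + 8/9*x*y - 32/27*x - 13/9*y → 11/27*x**2 + 11/9*y - 44/27
  leading term x**2: subtract (11/81)·f_1 from 11/27*x**2 + 11/9*y - 44/27 → 0
  remainder 0.

Every S-polynomial of the final basis reduces to 0, so we have a Gröbner basis.
Inter-reduce: drop elements whose leading term is divisible by another's, tail-reduce, and make monic.
Reduced Gröbner basis: {x*y**2 + 2/3*x*y - 8/9*x - 2*y + 11/9, y**3 + 2/3*x*y - 2/3*y**2 - 11/27*x - 16/9*y + 32/27, x**2 + 3*y - 4}.

Buchberger on the second generating set:
h_1 = 12*x*y**2 - 12*x**2 + 8*x*y - 32/3*x - 60*y + 188/3, LT = x*y**2.
h_2 = 12*x*y**2 + 8*x*y - 32/3*x - 24*y + 44/3, LT = x*y**2.

S(h_1,h_2): lcm = x*y**2. S = -x**2 - 3*y + 4.
  leading term x**2: no divisor's leading term divides it; move -x**2 to the remainder.
  leading term y: no divisor's leading term divides it; move -3*y to the remainder.
  leading term 1: no divisor's leading term divides it; move 4 to the remainder.
  remainder -x**2 - 3*y + 4 ≠ 0; add k_3 = -x**2 - 3*y + 4 to the basis.

S(h_1,k_3): lcm = x**2*y**2. S = -x**3 + 2/3*x**2*y - 3*y**3 - 8/9*x**2 - 5*x*y + 4*y**2 + 47/9*x.
  leading term x**3: subtract (x)·k_3 from -x**3 + 2/3*x**2*y - 3*y**3 - 8/9*x**2 - 5*x*y + 4*y**2 + 47/9*x → 2/3*x**2*y - 3*y**3 - 8/9*x**2 - 2*x*y + 4*y**2 + 11/9*x
  leading term x**2*y: subtract (-2/3*y)·k_3 from 2/3*x**2*y - 3*y**3 - 8/9*x**2 - 2*x*y + 4*y**2 + 11/9*x → -3*y**3 - 8/9*x**2 - 2*x*y + 2*y**2 + 11/9*x + 8/3*y
  leading term y**3: no divisor's leading term divides it; move -3*y**3 to the remainder.
  leading term x**2: subtract (8/9)·k_3 from -8/9*x**2 - 2*x*y + 2*y**2 + 11/9*x + 8/3*y → -2*x*y + 2*y**2 + 11/9*x + 16/3*y - 32/9
  leading term x*y: no divisor's leading term divides it; move -2*x*y to the remainder.
  leading term y**2: no divisor's leading term divides it; move 2*y**2 to the remainder.
  leading term x: no divisor's leading term divides it; move 11/9*x to the remainder.
  leading term y: no divisor's leading term divides it; move 16/3*y to the remainder.
  leading term 1: no divisor's leading term divides it; move -32/9 to the remainder.
  remainder -3*y**3 - 2*x*y + 2*y**2 + 11/9*x + 16/3*y - 32/9 ≠ 0; add k_4 = -3*y**3 - 2*x*y + 2*y**2 + 11/9*x + 16/3*y - 32/9 to the basis.

S(h_2,k_3): lcm = x**2*y**2. S = 2/3*x**2*y - 3*y**3 - 8/9*x**2 - 2*x*y + 4*y**2 + 11/9*x.
  leading term x**2*y: subtract (-2/3*y)·k_3 from 2/3*x**2*y - 3*y**3 - 8/9*x**2 - 2*x*y + 4*y**2 + 11/9*x → -3*y**3 - 8/9*x**2 - 2*x*y + 2*y**2 + 11/9*x + 8/3*y
  leading term y**3: subtract (1)·k_4 from -3*y**3 - 8/9*x**2 - 2*x*y + 2*y**2 + 11/9*x + 8/3*y → -8/9*x**2 - 8/3*y + 32/9
  leading term x**2: subtract (8/9)·k_3 from -8/9*x**2 - 8/3*y + 32/9 → 0
  remainder 0.

S(h_1,k_4): lcm = x*y**3. S = -5/3*x**2*y + 4/3*x*y**2 + 11/27*x**2 + 8/9*x*y - 5*y**2 - 32/27*x + 47/9*y.
  leading term x**2*y: subtract (5/3*y)·k_3 from -5/3*x**2*y + 4/3*x*y**2 + 11/27*x**2 + 8/9*x*y - 5*y**2 - 32/27*x + 47/9*y → 4/3*x*y**2 + 11/27*x**2 + 8/9*x*y - 32/27*x - 13/9*y
  leading term x*y**2: subtract (1/9)·h_1 from 4/3*x*y**2 + 11/27*x**2 + 8/9*x*y - 32/27*x - 13/9*y → 47/27*x**2 + 47/9*y - 188/27
  leading term x**2: subtract (-47/27)·k_3 from 47/27*x**2 + 47/9*y - 188/27 → 0
  remainder 0.

S(h_2,k_4): lcm = x*y**3. S = -2/3*x**2*y + 4/3*x*y**2 + 11/27*x**2 + 8/9*x*y - 2*y**2 - 32/27*x + 11/9*y.
  leading term x**2*y: subtract (2/3*y)·k_3 from -2/3*x**2*y + 4/3*x*y**2 + 11/27*x**2 + 8/9*x*y - 2*y**2 - 32/27*x + 11/9*y → 4/3*x*y**2 + 11/27*x**2 + 8/9*x*y - 32/27*x - 13/9*y
  leading term x*y**2: subtract (1/9)·h_1 from 4/3*x*y**2 + 11/27*x**2 + 8/9*x*y - 32/27*x - 13/9*y → 47/27*x**2 + 47/9*y - 188/27
  leading term x**2: subtract (-47/27)·k_3 from 47/27*x**2 + 47/9*y - 188/27 → 0
  remainder 0.

S(k_3,k_4): leading monomials are coprime, so the S-polynomial reduces to 0 (Buchberger's first criterion).
Every S-polynomial of the final basis reduces to 0, so we have a Gröbner basis.
Inter-reduce: drop elements whose leading term is divisible by another's, tail-reduce, and make monic.
Reduced Gröbner basis: {x*y**2 + 2/3*x*y - 8/9*x - 2*y + 11/9, y**3 + 2/3*x*y - 2/3*y**2 - 11/27*x - 16/9*y + 32/27, x**2 + 3*y - 4}.

These coincide, so the ideals are equal.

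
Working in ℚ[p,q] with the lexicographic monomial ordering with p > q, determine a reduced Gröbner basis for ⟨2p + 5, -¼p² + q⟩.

G = {p + 5/2, q - 25/16}

f_1 = 2p + 5, LT = p.
f_2 = -¼p² + q, LT = p².

S(f_1,f_2): lcm = p². S = 5/2p + 4q.
  reduce S modulo (f_1, f_2):
  remainder 4q - 25/4 ≠ 0; add g_3 = 4q - 25/4 to the basis.

The other S-polynomials (S(f_1,g_3), S(f_2,g_3)) all reduce to 0 modulo the current basis, so we have a Gröbner basis.
Inter-reduce: drop elements whose leading term is divisible by another's, tail-reduce, and make monic.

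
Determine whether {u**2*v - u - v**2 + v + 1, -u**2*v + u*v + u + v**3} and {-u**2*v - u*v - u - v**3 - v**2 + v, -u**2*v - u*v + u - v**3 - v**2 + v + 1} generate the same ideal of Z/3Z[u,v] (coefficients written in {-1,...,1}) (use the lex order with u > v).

For a fixed monomial order, each ideal has a unique reduced Gröbner basis; comparing bases decides equality.
Buchberger on the first generating set:
f_1 = u**2*v - u - v**2 + v + 1, LT = u**2*v.
f_2 = -u**2*v + u*v + u + v**3, LT = u**2*v.

S(f_1,f_2): lcm = u**2*v. S = u*v + v**3 - v**2 + v + 1.
  leading term u*v: no divisor's leading term divides it; move u*v to the remainder.
  leading term v**3: no divisor's leading term divides it; move v**3 to the remainder.
  leading term v**2: no divisor's leading term divides it; move -v**2 to the remainder.
  leading term v: no divisor's leading term divides it; move v to the remainder.
  leading term 1: no divisor's leading term divides it; move 1 to the remainder.
  remainder u*v + v**3 - v**2 + v + 1 ≠ 0; add g_3 = u*v + v**3 - v**2 + v + 1 to the basis.

S(f_1,g_3): lcm = u**2*v. S = -u*v**3 + u*v**2 - u*v + u - v**2 + v + 1.
  leading term u*v**3: subtract (-v**2)·g_3 from -u*v**3 + u*v**2 - u*v + u - v**2 + v + 1 → u*v**2 - u*v + u + v**5 - v**4 + v**3 + v + 1
  leading term u*v**2: subtract (v)·g_3 from u*v**2 - u*v + u + v**5 - v**4 + v**3 + v + 1 → -u*v + u + v**5 + v**4 - v**3 - v**2 + 1
  leading term u*v: subtract (-1)·g_3 from -u*v + u + v**5 + v**4 - v**3 - v**2 + 1 → u + v**5 + v**4 + v**2 + v - 1
  leading term u: no divisor's leading term divides it; move u to the remainder.
  leading term v**5: no divisor's leading term divides it; move v**5 to the remainder.
  leading term v**4: no divisor's leading term divides it; move v**4 to the remainder.
  leading term v**2: no divisor's leading term divides it; move v**2 to the remainder.
  leading term v: no divisor's leading term divides it; move v to the remainder.
  leading term 1: no divisor's leading term divides it; move -1 to the remainder.
  remainder u + v**5 + v**4 + v**2 + v - 1 ≠ 0; add g_4 = u + v**5 + v**4 + v**2 + v - 1 to the basis.

S(f_1,g_4): lcm = u**2*v. S = -u*v**6 - u*v**5 - u*v**3 - u*v**2 + u*v - u - v**2 + v + 1.
  leading term u*v**6: subtract (-v**5)·g_3 from -u*v**6 - u*v**5 - u*v**3 - u*v**2 + u*v - u - v**2 + v + 1 → -u*v**5 - u*v**3 - u*v**2 + u*v - u + v**8 - v**7 + v**6 + v**5 - v**2 + v + 1
  leading term u*v**5: subtract (-v**4)·g_3 from -u*v**5 - u*v**3 - u*v**2 + u*v - u + v**8 - v**7 + v**6 + v**5 - v**2 + v + 1 → -u*v**3 - u*v**2 + u*v - u + v**8 - v**5 + v**4 - v**2 + v + 1
  leading term u*v**3: subtract (-v**2)·g_3 from -u*v**3 - u*v**2 + u*v - u + v**8 - v**5 + v**4 - v**2 + v + 1 → -u*v**2 + u*v - u + v**8 + v**3 + v + 1
  leading term u*v**2: subtract (-v)·g_3 from -u*v**2 + u*v - u + v**8 + v**3 + v + 1 → u*v - u + v**8 + v**4 + v**2 - v + 1
  leading term u*v: subtract (1)·g_3 from u*v - u + v**8 + v**4 + v**2 - v + 1 → -u + v**8 + v**4 - v**3 - v**2 + v
  leading term u: subtract (-1)·g_4 from -u + v**8 + v**4 - v**3 - v**2 + v → v**8 + v**5 - v**4 - v**3 - v - 1
  leading term v**8: no divisor's leading term divides it; move v**8 to the remainder.
  leading term v**5: no divisor's leading term divides it; move v**5 to the remainder.
  leading term v**4: no divisor's leading term divides it; move -v**4 to the remainder.
  leading term v**3: no divisor's leading term divides it; move -v**3 to the remainder.
  leading term v: no divisor's leading term divides it; move -v to the remainder.
  leading term 1: no divisor's leading term divides it; move -1 to the remainder.
  remainder v**8 + v**5 - v**4 - v**3 - v - 1 ≠ 0; add g_5 = v**8 + v**5 - v**4 - v**3 - v - 1 to the basis.

S(g_3,g_4): lcm = u*v. S = -v**6 - v**5 + v**2 - v + 1.
  leading term v**6: no divisor's leading term divides it; move -v**6 to the remainder.
  leading term v**5: no divisor's leading term divides it; move -v**5 to the remainder.
  leading term v**2: no divisor's leading term divides it; move v**2 to the remainder.
  leading term v: no divisor's leading term divides it; move -v to the remainder.
  leading term 1: no divisor's leading term divides it; move 1 to the remainder.
  remainder -v**6 - v**5 + v**2 - v + 1 ≠ 0; add g_6 = -v**6 - v**5 + v**2 - v + 1 to the basis.

The other S-polynomials (S(f_2,g_3), S(f_2,g_4), S(f_1,g_5), S(f_2,g_5), S(g_3,g_5), S(g_4,g_5), S(f_1,g_6), S(f_2,g_6), S(g_3,g_6), S(g_4,g_6), S(g_5,g_6)) all reduce to 0 modulo the current basis, so we have a Gröbner basis.
Inter-reduce: drop elements whose leading term is divisible by another's, tail-reduce, and make monic.
Reduced Gröbner basis: {u + v**5 + v**4 + v**2 + v - 1, v**6 + v**5 - v**2 + v - 1}.

Buchberger on the second generating set:
h_1 = -u**2*v - u*v - u - v**3 - v**2 + v, LT = u**2*v.
h_2 = -u**2*v - u*v + u - v**3 - v**2 + v + 1, LT = u**2*v.

S(h_1,h_2): lcm = u**2*v. S = -u + 1.
  leading term u: no divisor's leading term divides it; move -u to the remainder.
  leading term 1: no divisor's leading term divides it; move 1 to the remainder.
  remainder -u + 1 ≠ 0; add k_3 = -u + 1 to the basis.

S(h_1,k_3): lcm = u**2*v. S = -u*v + u + v**3 + v**2 - v.
  leading term u*v: subtract (v)·k_3 from -u*v + u + v**3 + v**2 - v → u + v**3 + v**2 + v
  leading term u: subtract (-1)·k_3 from u + v**3 + v**2 + v → v**3 + v**2 + v + 1
  leading term v**3: no divisor's leading term divides it; move v**3 to the remainder.
  leading term v**2: no divisor's leading term divides it; move v**2 to the remainder.
  leading term v: no divisor's leading term divides it; move v to the remainder.
  leading term 1: no divisor's leading term divides it; move 1 to the remainder.
  remainder v**3 + v**2 + v + 1 ≠ 0; add k_4 = v**3 + v**2 + v + 1 to the basis.

The other S-polynomials (S(h_2,k_3), S(h_1,k_4), S(h_2,k_4), S(k_3,k_4)) all reduce to 0 modulo the current basis, so we have a Gröbner basis.
Inter-reduce: drop elements whose leading term is divisible by another's, tail-reduce, and make monic.
Reduced Gröbner basis: {u - 1, v**3 + v**2 + v + 1}.

The bases are distinct; the ideals are different.
The same test decides containment: I ⊆ J iff every generator of I reduces to 0 modulo a Gröbner basis of J.

No, the ideals differ.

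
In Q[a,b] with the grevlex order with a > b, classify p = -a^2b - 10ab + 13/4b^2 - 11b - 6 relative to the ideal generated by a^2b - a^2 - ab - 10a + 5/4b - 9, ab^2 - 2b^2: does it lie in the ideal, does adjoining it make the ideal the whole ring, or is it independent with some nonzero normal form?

First compute the reduced Gröbner basis of I by Buchberger's algorithm.
f_1 = a^2b - a^2 - ab - 10a + 5/4b - 9, LT = a^2b.
f_2 = ab^2 - 2b^2, LT = ab^2.

S(f_1,f_2): lcm = a^2b^2. S = -a^2b + ab^2 - 10ab + 5/4b^2 - 9b.
  leading term a^2b: subtract (-1)·f_1 from -a^2b + ab^2 - 10ab + 5/4b^2 - 9b → ab^2 - a^2 - 11ab + 5/4b^2 - 10a - 31/4b - 9
  leading term ab^2: subtract (1)·f_2 from ab^2 - a^2 - 11ab + 5/4b^2 - 10a - 31/4b - 9 → -a^2 - 11ab + 13/4b^2 - 10a - 31/4b - 9
  leading term a^2: no divisor's leading term divides it; move -a^2 to the remainder.
  leading term ab: no divisor's leading term divides it; move -11ab to the remainder.
  leading term b^2: no divisor's leading term divides it; move 13/4b^2 to the remainder.
  leading term a: no divisor's leading term divides it; move -10a to the remainder.
  leading term b: no divisor's leading term divides it; move -31/4b to the remainder.
  leading term 1: no divisor's leading term divides it; move -9 to the remainder.
  remainder -a^2 - 11ab + 13/4b^2 - 10a - 31/4b - 9 ≠ 0; add h_3 = -a^2 - 11ab + 13/4b^2 - 10a - 31/4b - 9 to the basis.

S(f_1,h_3): lcm = a^2b. S = -11ab^2 + 13/4b^3 - a^2 - 11ab - 31/4b^2 - 10a - 31/4b - 9.
  leading term ab^2: subtract (-11)·f_2 from -11ab^2 + 13/4b^3 - a^2 - 11ab - 31/4b^2 - 10a - 31/4b - 9 → 13/4b^3 - a^2 - 11ab - 119/4b^2 - 10a - 31/4b - 9
  leading term b^3: no divisor's leading term divides it; move 13/4b^3 to the remainder.
  leading term a^2: subtract (1)·h_3 from -a^2 - 11ab - 119/4b^2 - 10a - 31/4b - 9 → -33b^2
  leading term b^2: no divisor's leading term divides it; move -33b^2 to the remainder.
  remainder 13/4b^3 - 33b^2 ≠ 0; add h_4 = 13/4b^3 - 33b^2 to the basis.

The other S-polynomials (S(f_2,h_3), S(f_1,h_4), S(f_2,h_4), S(h_3,h_4)) all reduce to 0 modulo the current basis, so we have a Gröbner basis.
Inter-reduce: drop elements whose leading term is divisible by another's, tail-reduce, and make monic.
Reduced Gröbner basis: {ab^2 - 2b^2, b^3 - 132/13b^2, a^2 + 11ab - 13/4b^2 + 10a + 31/4b + 9}.
Label its elements g_1 = ab^2 - 2b^2, g_2 = b^3 - 132/13b^2, g_3 = a^2 + 11ab - 13/4b^2 + 10a + 31/4b + 9.

Reduce p = -a^2b - 10ab + 13/4b^2 - 11b - 6 modulo G:
  leading term a^2b: subtract (-b)·g_3 from -a^2b - 10ab + 13/4b^2 - 11b - 6 → 11ab^2 - 13/4b^3 + 11b^2 - 2b - 6
  leading term ab^2: subtract (11)·g_1 from 11ab^2 - 13/4b^3 + 11b^2 - 2b - 6 → -13/4b^3 + 33b^2 - 2b - 6
  leading term b^3: subtract (-13/4)·g_2 from -13/4b^3 + 33b^2 - 2b - 6 → -2b - 6
  leading term b: no divisor's leading term divides it; move -2b to the remainder.
  leading term 1: no divisor's leading term divides it; move -6 to the remainder.
  normal form = -2b - 6.
The normal form is nonzero, so p ∉ I. Since p minus its normal form lies in I, I + (p) = I + (r) where r = -2b - 6; decide whether this ideal is the whole ring.
Run Buchberger on G together with r (pairs among the g_i already reduce to 0 since G is a Gröbner basis):
g_1 = ab^2 - 2b^2, LT = ab^2.
g_2 = b^3 - 132/13b^2, LT = b^3.
g_3 = a^2 + 11ab - 13/4b^2 + 10a + 31/4b + 9, LT = a^2.
r = -2b - 6, LT = b.

S(g_1,r): lcm = ab^2. S = -3ab - 2b^2.
  leading term ab: subtract (3/2a)·r from -3ab - 2b^2 → -2b^2 + 9a
  leading term b^2: subtract (b)·r from -2b^2 + 9a → 9a + 6b
  leading term a: no divisor's leading term divides it; move 9a to the remainder.
  leading term b: subtract (-3)·r from 6b → -18
  leading term 1: no divisor's leading term divides it; move -18 to the remainder.
  remainder 9a - 18 ≠ 0; add m_5 = 9a - 18 to the basis.

S(g_2,r): lcm = b^3. S = -171/13b^2.
  leading term b^2: subtract (171/26b)·r from -171/13b^2 → 513/13b
  leading term b: subtract (-513/26)·r from 513/13b → -1539/13
  leading term 1: no divisor's leading term divides it; move -1539/13 to the remainder.
  remainder -1539/13 ≠ 0; add m_6 = -1539/13 to the basis.

The other S-polynomials (S(g_1,g_2), S(g_1,g_3), S(g_2,g_3), S(g_3,r), S(g_1,m_5), S(g_2,m_5), S(g_3,m_5), S(r,m_5), S(g_1,m_6), S(g_2,m_6), S(g_3,m_6), S(r,m_6), S(m_5,m_6)) all reduce to 0 modulo the current basis, so we have a Gröbner basis.
Inter-reduce: drop elements whose leading term is divisible by another's, tail-reduce, and make monic.
Reduced Gröbner basis: {1}.
The reduced Gröbner basis of I + (p) is {1}: the ideal is the whole ring, so the enlarged system has no common solution — adjoining p is inconsistent.

Adjoining -a^2b - 10ab + 13/4b^2 - 11b - 6 makes the ideal the whole ring: the system is inconsistent.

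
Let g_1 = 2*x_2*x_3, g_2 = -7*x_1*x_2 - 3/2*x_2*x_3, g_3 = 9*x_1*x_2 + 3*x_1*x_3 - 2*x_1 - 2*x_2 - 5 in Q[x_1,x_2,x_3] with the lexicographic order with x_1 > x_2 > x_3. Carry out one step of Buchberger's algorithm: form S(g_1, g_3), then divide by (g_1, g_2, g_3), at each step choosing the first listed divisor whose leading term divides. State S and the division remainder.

lcm(LM(g_1), LM(g_3)) = x_1*x_2*x_3.
S = (lcm/LT(g_1))·g_1 − (lcm/LT(g_3))·g_3 = -1/3*x_1*x_3**2 + 2/9*x_1*x_3 + 2/9*x_2*x_3 + 5/9*x_3.
Reduce S modulo (g_1, g_2, g_3) in that order:
  leading term x_1*x_3**2: no divisor's leading term divides it; move -1/3*x_1*x_3**2 to the remainder.
  leading term x_1*x_3: no divisor's leading term divides it; move 2/9*x_1*x_3 to the remainder.
  leading term x_2*x_3: subtract (1/9)·g_1 from 2/9*x_2*x_3 + 5/9*x_3 → 5/9*x_3
  leading term x_3: no divisor's leading term divides it; move 5/9*x_3 to the remainder.
The remainder -1/3*x_1*x_3**2 + 2/9*x_1*x_3 + 5/9*x_3 is nonzero, so it would be added as the next basis element.

S(g_1, g_3) = -1/3*x_1*x_3**2 + 2/9*x_1*x_3 + 2/9*x_2*x_3 + 5/9*x_3; remainder on division = -1/3*x_1*x_3**2 + 2/9*x_1*x_3 + 5/9*x_3.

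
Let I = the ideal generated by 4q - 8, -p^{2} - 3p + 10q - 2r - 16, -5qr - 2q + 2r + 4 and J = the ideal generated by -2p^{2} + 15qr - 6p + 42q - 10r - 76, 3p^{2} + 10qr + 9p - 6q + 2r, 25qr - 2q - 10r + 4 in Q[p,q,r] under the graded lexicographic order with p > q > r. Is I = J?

Two ideals are equal iff their reduced Gröbner bases coincide (the reduced basis is unique for a fixed ordering).
Buchberger on the first generating set:
f_1 = 4q - 8, LT = q.
f_2 = -p^{2} - 3p + 10q - 2r - 16, LT = p^{2}.
f_3 = -5qr - 2q + 2r + 4, LT = qr.

S(f_1,f_2): leading monomials are coprime, so the S-polynomial reduces to 0 (Buchberger's first criterion).
S(f_1,f_3): lcm = qr. S = -\tfrac{2}{5}q - \tfrac{8}{5}r + \tfrac{4}{5}.
  leading term q: subtract (-\tfrac{1}{10})·f_1 from -\tfrac{2}{5}q - \tfrac{8}{5}r + \tfrac{4}{5} → -\tfrac{8}{5}r
  leading term r: no divisor's leading term divides it; move -\tfrac{8}{5}r to the remainder.
  remainder -\tfrac{8}{5}r ≠ 0; add g_4 = -\tfrac{8}{5}r to the basis.

S(f_2,f_3): leading monomials are coprime, so the S-polynomial reduces to 0 (Buchberger's first criterion).
S(f_1,g_4): leading monomials are coprime, so the S-polynomial reduces to 0 (Buchberger's first criterion).
S(f_2,g_4): leading monomials are coprime, so the S-polynomial reduces to 0 (Buchberger's first criterion).
S(f_3,g_4): lcm = qr. S = \tfrac{2}{5}q - \tfrac{2}{5}r - \tfrac{4}{5}.
  leading term q: subtract (\tfrac{1}{10})·f_1 from \tfrac{2}{5}q - \tfrac{2}{5}r - \tfrac{4}{5} → -\tfrac{2}{5}r
  leading term r: subtract (\tfrac{1}{4})·g_4 from -\tfrac{2}{5}r → 0
  remainder 0.

Every S-polynomial of the final basis reduces to 0, so we have a Gröbner basis.
Inter-reduce: drop elements whose leading term is divisible by another's, tail-reduce, and make monic.
Reduced Gröbner basis: {p^{2} + 3p - 4, q - 2, r}.

Buchberger on the second generating set:
h_1 = -2p^{2} + 15qr - 6p + 42q - 10r - 76, LT = p^{2}.
h_2 = 3p^{2} + 10qr + 9p - 6q + 2r, LT = p^{2}.
h_3 = 25qr - 2q - 10r + 4, LT = qr.

S(h_1,h_2): lcm = p^{2}. S = -\tfrac{65}{6}qr - 19q + \tfrac{13}{3}r + 38.
  leading term qr: subtract (-\tfrac{13}{30})·h_3 from -\tfrac{65}{6}qr - 19q + \tfrac{13}{3}r + 38 → -\tfrac{298}{15}q + \tfrac{596}{15}
  leading term q: no divisor's leading term divides it; move -\tfrac{298}{15}q to the remainder.
  leading term 1: no divisor's leading term divides it; move \tfrac{596}{15} to the remainder.
  remainder -\tfrac{298}{15}q + \tfrac{596}{15} ≠ 0; add k_4 = -\tfrac{298}{15}q + \tfrac{596}{15} to the basis.

S(h_1,h_3): leading monomials are coprime, so the S-polynomial reduces to 0 (Buchberger's first criterion).
S(h_2,h_3): leading monomials are coprime, so the S-polynomial reduces to 0 (Buchberger's first criterion).
S(h_1,k_4): leading monomials are coprime, so the S-polynomial reduces to 0 (Buchberger's first criterion).
S(h_2,k_4): leading monomials are coprime, so the S-polynomial reduces to 0 (Buchberger's first criterion).
S(h_3,k_4): lcm = qr. S = -\tfrac{2}{25}q + \tfrac{8}{5}r + \tfrac{4}{25}.
  leading term q: subtract (\tfrac{3}{745})·k_4 from -\tfrac{2}{25}q + \tfrac{8}{5}r + \tfrac{4}{25} → \tfrac{8}{5}r
  leading term r: no divisor's leading term divides it; move \tfrac{8}{5}r to the remainder.
  remainder \tfrac{8}{5}r ≠ 0; add k_5 = \tfrac{8}{5}r to the basis.

S(h_1,k_5): leading monomials are coprime, so the S-polynomial reduces to 0 (Buchberger's first criterion).
S(h_2,k_5): leading monomials are coprime, so the S-polynomial reduces to 0 (Buchberger's first criterion).
S(h_3,k_5): lcm = qr. S = -\tfrac{2}{25}q - \tfrac{2}{5}r + \tfrac{4}{25}.
  leading term q: subtract (\tfrac{3}{745})·k_4 from -\tfrac{2}{25}q - \tfrac{2}{5}r + \tfrac{4}{25} → -\tfrac{2}{5}r
  leading term r: subtract (-\tfrac{1}{4})·k_5 from -\tfrac{2}{5}r → 0
  remainder 0.

S(k_4,k_5): leading monomials are coprime, so the S-polynomial reduces to 0 (Buchberger's first criterion).
Every S-polynomial of the final basis reduces to 0, so we have a Gröbner basis.
Inter-reduce: drop elements whose leading term is divisible by another's, tail-reduce, and make monic.
Reduced Gröbner basis: {p^{2} + 3p - 4, q - 2, r}.

Same reduced basis, so the two generating sets span the same ideal.

Yes, the ideals are equal.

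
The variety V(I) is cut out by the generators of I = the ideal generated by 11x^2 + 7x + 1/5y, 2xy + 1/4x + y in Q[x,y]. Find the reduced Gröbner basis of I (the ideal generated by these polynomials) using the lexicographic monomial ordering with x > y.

G = {x + 16/55y^2 - 58/55y, y^3 - 7/2y^2 - 139/64y}

f_1 = 11x^2 + 7x + 1/5y, LT = x^2.
f_2 = 2xy + 1/4x + y, LT = xy.

S(f_1,f_2): lcm = x^2y. S = -1/8x^2 + 3/22xy + 1/55y^2.
  leading term x^2: subtract (-1/88)·f_1 from -1/8x^2 + 3/22xy + 1/55y^2 → 3/22xy + 7/88x + 1/55y^2 + 1/440y
  leading term xy: subtract (3/44)·f_2 from 3/22xy + 7/88x + 1/55y^2 + 1/440y → 1/16x + 1/55y^2 - 29/440y
  leading term x: no divisor's leading term divides it; move 1/16x to the remainder.
  leading term y^2: no divisor's leading term divides it; move 1/55y^2 to the remainder.
  leading term y: no divisor's leading term divides it; move -29/440y to the remainder.
  remainder 1/16x + 1/55y^2 - 29/440y ≠ 0; add g_3 = 1/16x + 1/55y^2 - 29/440y to the basis.

S(f_2,g_3): lcm = xy. S = 1/8x - 16/55y^3 + 58/55y^2 + 1/2y.
  leading term x: subtract (2)·g_3 from 1/8x - 16/55y^3 + 58/55y^2 + 1/2y → -16/55y^3 + 56/55y^2 + 139/220y
  leading term y^3: no divisor's leading term divides it; move -16/55y^3 to the remainder.
  leading term y^2: no divisor's leading term divides it; move 56/55y^2 to the remainder.
  leading term y: no divisor's leading term divides it; move 139/220y to the remainder.
  remainder -16/55y^3 + 56/55y^2 + 139/220y ≠ 0; add g_4 = -16/55y^3 + 56/55y^2 + 139/220y to the basis.

The other S-polynomials (S(f_1,g_3), S(f_1,g_4), S(f_2,g_4), S(g_3,g_4)) all reduce to 0 modulo the current basis, so we have a Gröbner basis.
Inter-reduce: drop elements whose leading term is divisible by another's, tail-reduce, and make monic.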